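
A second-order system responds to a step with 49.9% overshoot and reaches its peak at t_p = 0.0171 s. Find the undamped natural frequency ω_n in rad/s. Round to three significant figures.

From the overshoot, ζ = −ln(OS)/√(π²+ln²(OS)) = 0.216.
From t_p = π/ω_d, ω_d = π/0.0171 = 184 rad/s, so ω_n = ω_d/√(1−ζ²) = 188 rad/s.

ω_n ≈ 188 rad/s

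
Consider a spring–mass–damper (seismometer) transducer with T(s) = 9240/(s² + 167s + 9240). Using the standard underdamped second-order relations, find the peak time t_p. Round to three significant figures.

Comparing the denominator to s² + 2ζω_n s + ω_n²: ω_n = √9240 = 96.1 rad/s, and 2ζω_n = 167 so ζ = 167/(2·96.1) = 0.869.
The damped frequency ω_d = ω_n√(1−ζ²) = 47.6 rad/s. Then t_p = π/ω_d = 0.0660 s.

t_p ≈ 0.0660 s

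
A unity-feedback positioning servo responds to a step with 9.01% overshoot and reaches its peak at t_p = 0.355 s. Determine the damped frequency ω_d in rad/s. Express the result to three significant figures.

t_p = π/ω_d, so ω_d = π/0.355 = 8.85 rad/s.

ω_d ≈ 8.85 rad/s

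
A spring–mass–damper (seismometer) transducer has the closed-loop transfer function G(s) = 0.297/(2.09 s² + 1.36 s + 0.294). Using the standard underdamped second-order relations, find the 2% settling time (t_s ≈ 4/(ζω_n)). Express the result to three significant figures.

t_s ≈ 12.3 s

Dividing through by 2.09: denominator becomes s² + 0.6507 s + 0.1407.
So ω_n = √0.1407 = 0.375 rad/s and ζ = 0.6507/(2·0.375) = 0.867.
t_s ≈ 4/(ζω_n) = 12.3 s.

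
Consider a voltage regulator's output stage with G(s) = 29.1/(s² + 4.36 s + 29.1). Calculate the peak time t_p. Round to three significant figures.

t_p ≈ 0.637 s

Matching coefficients with s² + 2ζω_n s + ω_n² gives ω_n² = 29.1 ⇒ ω_n = 5.39 rad/s, and ζ = 4.36/(2ω_n) = 0.404.
ω_d = ω_n√(1−ζ²) = 4.93 rad/s. Then t_p = π/ω_d = 0.637 s.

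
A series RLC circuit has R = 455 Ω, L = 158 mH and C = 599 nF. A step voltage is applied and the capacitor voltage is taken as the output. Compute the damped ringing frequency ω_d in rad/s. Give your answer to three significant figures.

For a series RLC circuit (capacitor voltage as output), ω_n = 1/√(LC) = 1/√(158 mH · 599 nF) = 3250 rad/s.
ζ = (R/2)·√(C/L) = (455/2)·√(599 nF/158 mH) = 0.443.
The damped frequency ω_d = ω_n√(1−ζ²) = 2910 rad/s.

ω_d ≈ 2910 rad/s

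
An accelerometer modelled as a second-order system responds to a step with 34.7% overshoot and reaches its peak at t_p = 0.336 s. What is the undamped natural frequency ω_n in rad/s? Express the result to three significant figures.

ω_n ≈ 9.87 rad/s

ζ from %OS: ζ = |ln 0.347|/√(π²+ln²0.347) = 0.319.
t_p = π/ω_d ⇒ ω_d = 9.35 rad/s; then ω_n = ω_d/√(1−ζ²) = 9.87 rad/s.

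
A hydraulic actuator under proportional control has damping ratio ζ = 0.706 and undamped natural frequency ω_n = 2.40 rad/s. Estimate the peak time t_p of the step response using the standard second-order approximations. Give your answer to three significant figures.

The damped frequency is ω_d = ω_n√(1−ζ²) = 2.40·√(1−0.498) = 1.70 rad/s.
Peak time t_p = π/ω_d = π/1.70 = 1.85 s.

t_p ≈ 1.85 s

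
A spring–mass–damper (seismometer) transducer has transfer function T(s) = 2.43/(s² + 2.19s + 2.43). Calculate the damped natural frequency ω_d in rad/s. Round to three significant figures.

ω_d ≈ 1.11 rad/s

ω_n = √2.43 = 1.56 rad/s; ζ = 2.19/(2·1.56) = 0.702.
The damped frequency ω_d = ω_n√(1−ζ²) = 1.11 rad/s.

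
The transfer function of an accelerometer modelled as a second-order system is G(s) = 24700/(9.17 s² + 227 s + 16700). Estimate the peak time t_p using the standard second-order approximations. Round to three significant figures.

Dividing through by 9.17: denominator becomes s² + 24.75 s + 1821.
So ω_n = √1821 = 42.7 rad/s and ζ = 24.75/(2·42.7) = 0.290.
ω_d = 42.7·√(1 − 0.290²) = 40.8 rad/s. t_p = π/ω_d = 0.0769 s.

t_p ≈ 0.0769 s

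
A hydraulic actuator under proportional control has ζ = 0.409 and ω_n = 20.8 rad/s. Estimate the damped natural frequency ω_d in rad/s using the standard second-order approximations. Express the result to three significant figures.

ω_d ≈ 19.0 rad/s

ω_d = ω_n√(1−ζ²) = 20.8·√0.833 = 19.0 rad/s.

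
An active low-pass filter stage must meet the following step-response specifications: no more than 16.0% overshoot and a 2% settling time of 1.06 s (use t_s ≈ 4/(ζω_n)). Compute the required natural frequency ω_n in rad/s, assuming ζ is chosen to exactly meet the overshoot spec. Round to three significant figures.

ω_n ≈ 7.49 rad/s

ζ = −ln(OS)/√(π² + (ln OS)²). With OS = 0.160, ln OS = −1.833 and ζ = 1.833/3.637 = 0.504.
Then ω_n = 4/(ζ t_s) = 4/(0.504 × 1.06) = 7.49 rad/s.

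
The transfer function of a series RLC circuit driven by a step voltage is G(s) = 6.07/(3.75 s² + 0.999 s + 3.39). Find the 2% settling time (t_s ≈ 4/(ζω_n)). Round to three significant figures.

t_s ≈ 30.0 s

Dividing through by 3.75: denominator becomes s² + 0.2664 s + 0.9040.
So ω_n = √0.9040 = 0.951 rad/s and ζ = 0.2664/(2·0.951) = 0.140.
t_s ≈ 4/(ζω_n) = 30.0 s.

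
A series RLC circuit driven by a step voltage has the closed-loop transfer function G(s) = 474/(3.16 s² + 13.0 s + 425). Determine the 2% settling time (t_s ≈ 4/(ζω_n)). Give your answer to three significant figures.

Dividing through by 3.16: denominator becomes s² + 4.114 s + 134.5.
So ω_n = √134.5 = 11.6 rad/s and ζ = 4.114/(2·11.6) = 0.177.
t_s ≈ 4/(ζω_n) = 1.94 s.

t_s ≈ 1.94 s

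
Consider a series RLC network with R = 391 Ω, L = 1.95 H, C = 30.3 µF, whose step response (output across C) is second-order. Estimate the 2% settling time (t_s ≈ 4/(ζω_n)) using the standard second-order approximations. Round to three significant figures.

For a series RLC circuit (capacitor voltage as output), ω_n = 1/√(LC) = 1/√(1.95 H · 30.3 µF) = 130 rad/s.
ζ = (R/2)·√(C/L) = (391/2)·√(30.3 µF/1.95 H) = 0.771.
t_s ≈ 4/(ζω_n) = 0.0399 s.

t_s ≈ 0.0399 s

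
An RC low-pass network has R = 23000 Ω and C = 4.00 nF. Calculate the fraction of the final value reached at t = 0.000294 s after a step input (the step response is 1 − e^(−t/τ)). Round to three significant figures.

y/y_∞ ≈ 0.959

τ = RC = 23000 × 4.00 nF = 0.0000920 s.
y(t)/y_∞ = 1 − e^(−t/τ) = 1 − e^(−0.000294/0.0000920) = 1 − e^(−3.20) = 0.959.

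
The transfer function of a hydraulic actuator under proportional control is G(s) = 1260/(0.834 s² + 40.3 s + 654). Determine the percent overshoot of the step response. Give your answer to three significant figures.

%OS ≈ 0.469%

Dividing through by 0.834: denominator becomes s² + 48.32 s + 784.2.
So ω_n = √784.2 = 28.0 rad/s and ζ = 48.32/(2·28.0) = 0.863.
%OS = 100·exp(−πζ/√(1−ζ²)) = 0.469%.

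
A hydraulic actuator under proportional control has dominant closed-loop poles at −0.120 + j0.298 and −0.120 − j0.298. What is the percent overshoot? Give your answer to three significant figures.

%OS ≈ 28.2%

With σ = 0.120, ω_d = 0.298: ω_n = √(σ²+ω_d²) = 0.321 rad/s, ζ = σ/ω_n = 0.374.
Overshoot: exp(−π·0.374/√(1−0.374²)) = 0.282, i.e. 28.2%.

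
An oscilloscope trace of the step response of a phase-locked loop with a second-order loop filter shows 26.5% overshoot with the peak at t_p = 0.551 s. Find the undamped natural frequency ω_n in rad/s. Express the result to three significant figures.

From the overshoot, ζ = −ln(OS)/√(π²+ln²(OS)) = 0.389.
t_p = π/ω_d ⇒ ω_d = 5.70 rad/s; then ω_n = ω_d/√(1−ζ²) = 6.19 rad/s.

ω_n ≈ 6.19 rad/s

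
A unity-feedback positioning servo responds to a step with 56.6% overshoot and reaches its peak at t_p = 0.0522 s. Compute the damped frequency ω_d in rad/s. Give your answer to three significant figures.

ω_d ≈ 60.2 rad/s

t_p = π/ω_d, so ω_d = π/0.0522 = 60.2 rad/s.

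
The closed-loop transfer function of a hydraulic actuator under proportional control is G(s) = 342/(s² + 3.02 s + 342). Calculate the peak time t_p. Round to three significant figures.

t_p ≈ 0.170 s

ω_n = √342 = 18.5 rad/s; ζ = 3.02/(2·18.5) = 0.0817.
ω_d = 18.5·√(1 − 0.0817²) = 18.4 rad/s. Then t_p = π/ω_d = 0.170 s.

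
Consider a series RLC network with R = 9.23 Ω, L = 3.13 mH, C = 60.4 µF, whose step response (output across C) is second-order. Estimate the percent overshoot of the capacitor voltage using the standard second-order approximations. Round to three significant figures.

%OS ≈ 7.25%

For a series RLC circuit (capacitor voltage as output), ω_n = 1/√(LC) = 1/√(3.13 mH · 60.4 µF) = 2300 rad/s.
ζ = (R/2)·√(C/L) = (9.23/2)·√(60.4 µF/3.13 mH) = 0.641.
%OS = 100 e^{−πζ/√(1−ζ²)} with ζ = 0.641 gives 7.25%.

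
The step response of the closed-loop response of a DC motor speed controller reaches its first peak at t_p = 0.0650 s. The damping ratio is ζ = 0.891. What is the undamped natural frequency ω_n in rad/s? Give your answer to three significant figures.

Peak time t_p = π/ω_d, so ω_d = π/t_p = π/0.0650 = 48.3 rad/s.
ω_n = ω_d/√(1−ζ²) = 48.3/√0.206 = 106 rad/s.

ω_n ≈ 106 rad/s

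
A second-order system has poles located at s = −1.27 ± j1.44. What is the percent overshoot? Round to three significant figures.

%OS ≈ 6.26%

|pole| = ω_n = √(1.27² + 1.44²) = 1.92 rad/s; ζ = cos θ = σ/ω_n = 0.661.
%OS = 100·exp(−πζ/√(1−ζ²)) = 6.26%.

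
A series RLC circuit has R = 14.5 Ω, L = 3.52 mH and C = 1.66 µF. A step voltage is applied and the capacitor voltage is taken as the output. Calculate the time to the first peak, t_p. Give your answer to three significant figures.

For a series RLC circuit (capacitor voltage as output), ω_n = 1/√(LC) = 1/√(3.52 mH · 1.66 µF) = 13100 rad/s.
ζ = (R/2)·√(C/L) = (14.5/2)·√(1.66 µF/3.52 mH) = 0.157.
ω_d = 13100·√(1 − 0.157²) = 12900 rad/s. t_p = π/ω_d = 0.000243 s.

t_p ≈ 0.000243 s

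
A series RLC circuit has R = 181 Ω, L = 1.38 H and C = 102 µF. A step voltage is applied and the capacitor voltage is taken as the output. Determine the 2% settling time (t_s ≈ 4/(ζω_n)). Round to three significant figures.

t_s ≈ 0.0610 s

For a series RLC circuit (capacitor voltage as output), ω_n = 1/√(LC) = 1/√(1.38 H · 102 µF) = 84.3 rad/s.
ζ = (R/2)·√(C/L) = (181/2)·√(102 µF/1.38 H) = 0.778.
t_s ≈ 4/(ζω_n) = 0.0610 s.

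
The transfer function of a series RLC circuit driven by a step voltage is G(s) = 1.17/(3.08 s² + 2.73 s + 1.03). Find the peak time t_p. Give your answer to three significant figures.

t_p ≈ 8.46 s

Dividing through by 3.08: denominator becomes s² + 0.8864 s + 0.3344.
So ω_n = √0.3344 = 0.578 rad/s and ζ = 0.8864/(2·0.578) = 0.766.
The damped frequency ω_d = ω_n√(1−ζ²) = 0.371 rad/s. t_p = π/ω_d = 8.46 s.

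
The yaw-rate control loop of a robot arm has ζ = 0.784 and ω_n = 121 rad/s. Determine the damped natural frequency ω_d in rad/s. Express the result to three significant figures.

ω_d ≈ 75.1 rad/s

ω_d = ω_n√(1−ζ²) = 121·√0.385 = 75.1 rad/s.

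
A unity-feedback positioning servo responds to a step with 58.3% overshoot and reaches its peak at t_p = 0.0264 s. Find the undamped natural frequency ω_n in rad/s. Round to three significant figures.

ω_n ≈ 121 rad/s

From the overshoot, ζ = −ln(OS)/√(π²+ln²(OS)) = 0.169.
From t_p = π/ω_d, ω_d = π/0.0264 = 119 rad/s, so ω_n = ω_d/√(1−ζ²) = 121 rad/s.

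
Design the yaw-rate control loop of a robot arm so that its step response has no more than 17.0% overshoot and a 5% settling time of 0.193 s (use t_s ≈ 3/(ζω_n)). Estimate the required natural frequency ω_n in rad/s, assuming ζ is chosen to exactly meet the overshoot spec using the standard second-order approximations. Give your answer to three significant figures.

ζ = −ln(OS)/√(π² + (ln OS)²). With OS = 0.170, ln OS = −1.772 and ζ = 1.772/3.607 = 0.491.
From t_s ≈ 3/(ζω_n): ω_n = 3/(ζ·t_s) = 3/(0.491·0.193) = 31.6 rad/s.

ω_n ≈ 31.6 rad/s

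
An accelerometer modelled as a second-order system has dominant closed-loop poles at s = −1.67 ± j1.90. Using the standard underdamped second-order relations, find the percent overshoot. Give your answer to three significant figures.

With σ = 1.67, ω_d = 1.90: ω_n = √(σ²+ω_d²) = 2.53 rad/s, ζ = σ/ω_n = 0.660.
%OS = 100 e^{−πζ/√(1−ζ²)} with ζ = 0.660 gives 6.32%.

%OS ≈ 6.32%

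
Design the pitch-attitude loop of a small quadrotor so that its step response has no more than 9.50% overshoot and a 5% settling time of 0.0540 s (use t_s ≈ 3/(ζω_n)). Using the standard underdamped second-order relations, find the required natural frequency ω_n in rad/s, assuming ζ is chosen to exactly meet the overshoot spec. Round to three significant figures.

Inverting the overshoot relation: ζ = |ln 0.0950|/√(π² + ln²0.0950) = 0.600.
From t_s ≈ 3/(ζω_n): ω_n = 3/(ζ·t_s) = 3/(0.600·0.0540) = 92.7 rad/s.

ω_n ≈ 92.7 rad/s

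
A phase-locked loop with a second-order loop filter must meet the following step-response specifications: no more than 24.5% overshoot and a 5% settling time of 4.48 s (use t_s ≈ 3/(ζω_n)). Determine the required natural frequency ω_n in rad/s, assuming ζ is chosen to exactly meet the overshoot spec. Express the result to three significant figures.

Inverting the overshoot relation: ζ = |ln 0.245|/√(π² + ln²0.245) = 0.409.
From t_s ≈ 3/(ζω_n): ω_n = 3/(ζ·t_s) = 3/(0.409·4.48) = 1.64 rad/s.

ω_n ≈ 1.64 rad/s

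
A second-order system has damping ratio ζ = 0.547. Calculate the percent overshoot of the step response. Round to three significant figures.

For an underdamped second-order system, %OS = 100·exp(−πζ/√(1−ζ²)).
πζ/√(1−ζ²) = π·0.547/√(1−0.299) = 2.053, so %OS = 100·e^(−2.053) = 12.8%.

%OS ≈ 12.8%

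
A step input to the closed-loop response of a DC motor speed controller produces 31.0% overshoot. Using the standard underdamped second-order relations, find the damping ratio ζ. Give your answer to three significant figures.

From %OS = 100·exp(−πζ/√(1−ζ²)), invert to get ζ = −ln(OS)/√(π² + ln²(OS)) with OS = 0.310.
−ln 0.310 = 1.171, so ζ = 1.171/√(π² + 1.372) = 0.349.

ζ ≈ 0.349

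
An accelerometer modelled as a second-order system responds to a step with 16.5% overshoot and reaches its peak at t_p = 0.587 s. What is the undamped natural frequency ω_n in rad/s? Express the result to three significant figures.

ω_n ≈ 6.17 rad/s

From the overshoot, ζ = −ln(OS)/√(π²+ln²(OS)) = 0.498.
t_p = π/ω_d ⇒ ω_d = 5.35 rad/s; then ω_n = ω_d/√(1−ζ²) = 6.17 rad/s.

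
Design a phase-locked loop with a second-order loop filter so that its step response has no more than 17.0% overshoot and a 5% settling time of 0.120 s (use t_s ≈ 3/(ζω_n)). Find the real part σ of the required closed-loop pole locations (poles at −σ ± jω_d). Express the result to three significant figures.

The settling-time spec alone fixes σ = ζω_n = 3/t_s = 3/0.120 = 25.0.
(Overshoot then fixes ζ = 0.491 and hence ω_d = σ·√(1−ζ²)/ζ = 44.3 rad/s.)

σ ≈ 25.0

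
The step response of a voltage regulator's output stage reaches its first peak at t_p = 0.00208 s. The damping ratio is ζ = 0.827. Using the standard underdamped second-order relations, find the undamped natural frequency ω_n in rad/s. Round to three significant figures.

Peak time t_p = π/ω_d, so ω_d = π/t_p = π/0.00208 = 1510 rad/s.
ω_n = ω_d/√(1−ζ²) = 1510/√0.316 = 2690 rad/s.

ω_n ≈ 2690 rad/s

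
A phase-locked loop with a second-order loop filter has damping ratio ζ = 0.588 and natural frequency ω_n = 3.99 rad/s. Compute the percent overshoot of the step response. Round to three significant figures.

%OS ≈ 10.2%

For an underdamped second-order system, %OS = 100·exp(−πζ/√(1−ζ²)).
πζ/√(1−ζ²) = π·0.588/√(1−0.346) = 2.284, so %OS = 100·e^(−2.284) = 10.2%.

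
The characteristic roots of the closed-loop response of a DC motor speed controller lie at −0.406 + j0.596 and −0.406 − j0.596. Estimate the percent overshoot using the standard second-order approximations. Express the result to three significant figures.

With σ = 0.406, ω_d = 0.596: ω_n = √(σ²+ω_d²) = 0.721 rad/s, ζ = σ/ω_n = 0.563.
%OS = 100·exp(−πζ/√(1−ζ²)) = 11.8%.

%OS ≈ 11.8%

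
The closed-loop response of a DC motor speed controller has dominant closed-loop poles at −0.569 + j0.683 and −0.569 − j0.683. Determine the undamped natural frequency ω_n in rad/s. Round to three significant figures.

ω_n ≈ 0.889 rad/s

|pole| = ω_n = √(0.569² + 0.683²) = 0.889 rad/s; ζ = cos θ = σ/ω_n = 0.640.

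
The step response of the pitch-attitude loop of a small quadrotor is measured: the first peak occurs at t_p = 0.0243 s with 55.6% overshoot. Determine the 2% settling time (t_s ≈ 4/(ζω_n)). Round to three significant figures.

From the overshoot, ζ = −ln(OS)/√(π²+ln²(OS)) = 0.184.
t_p = π/ω_d ⇒ ω_d = 129 rad/s; then ω_n = ω_d/√(1−ζ²) = 132 rad/s.
t_s ≈ 4/(ζω_n) = 4/(0.184·132) = 0.166 s.

t_s ≈ 0.166 s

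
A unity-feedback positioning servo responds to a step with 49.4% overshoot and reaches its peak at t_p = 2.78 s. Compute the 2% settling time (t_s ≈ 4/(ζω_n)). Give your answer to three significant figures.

t_s ≈ 15.8 s

ζ from %OS: ζ = |ln 0.494|/√(π²+ln²0.494) = 0.219.
t_p = π/ω_d ⇒ ω_d = 1.13 rad/s; then ω_n = ω_d/√(1−ζ²) = 1.16 rad/s.
t_s ≈ 4/(ζω_n) = 4/(0.219·1.16) = 15.8 s.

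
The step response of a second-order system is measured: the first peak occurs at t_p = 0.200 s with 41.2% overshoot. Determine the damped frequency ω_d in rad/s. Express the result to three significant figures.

t_p = π/ω_d, so ω_d = π/0.200 = 15.7 rad/s.

ω_d ≈ 15.7 rad/s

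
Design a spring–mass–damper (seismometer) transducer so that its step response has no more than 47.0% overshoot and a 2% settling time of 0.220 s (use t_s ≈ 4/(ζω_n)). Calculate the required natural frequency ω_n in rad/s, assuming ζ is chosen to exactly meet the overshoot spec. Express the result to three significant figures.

ω_n ≈ 77.8 rad/s

Inverting the overshoot relation: ζ = |ln 0.470|/√(π² + ln²0.470) = 0.234.
From t_s ≈ 4/(ζω_n): ω_n = 4/(ζ·t_s) = 4/(0.234·0.220) = 77.8 rad/s.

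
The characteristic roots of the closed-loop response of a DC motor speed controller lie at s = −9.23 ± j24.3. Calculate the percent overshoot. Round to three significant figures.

%OS ≈ 30.3%

With σ = 9.23, ω_d = 24.3: ω_n = √(σ²+ω_d²) = 26.0 rad/s, ζ = σ/ω_n = 0.355.
Overshoot: exp(−π·0.355/√(1−0.355²)) = 0.303, i.e. 30.3%.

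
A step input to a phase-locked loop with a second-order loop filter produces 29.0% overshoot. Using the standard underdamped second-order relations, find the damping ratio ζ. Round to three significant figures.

ζ = −ln(OS)/√(π² + (ln OS)²). With OS = 0.290, ln OS = −1.238 and ζ = 1.238/3.377 = 0.367.

ζ ≈ 0.367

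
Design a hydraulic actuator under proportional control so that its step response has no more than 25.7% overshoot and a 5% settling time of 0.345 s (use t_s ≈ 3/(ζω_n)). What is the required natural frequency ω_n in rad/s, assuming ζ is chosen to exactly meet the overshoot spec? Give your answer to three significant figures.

ω_n ≈ 21.9 rad/s

From %OS = 100·exp(−πζ/√(1−ζ²)), invert to get ζ = −ln(OS)/√(π² + ln²(OS)) with OS = 0.257.
−ln 0.257 = 1.359, so ζ = 1.359/√(π² + 1.846) = 0.397.
Then ω_n = 3/(ζ t_s) = 3/(0.397 × 0.345) = 21.9 rad/s.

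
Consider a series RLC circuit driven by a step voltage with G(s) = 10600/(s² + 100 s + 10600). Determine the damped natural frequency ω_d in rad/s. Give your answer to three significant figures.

ω_d ≈ 90.0 rad/s

ω_n = √10600 = 103 rad/s; ζ = 100/(2·103) = 0.486.
ω_d = ω_n√(1−ζ²) = 90.0 rad/s.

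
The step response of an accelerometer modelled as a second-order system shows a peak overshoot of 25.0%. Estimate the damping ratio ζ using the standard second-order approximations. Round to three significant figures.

ζ ≈ 0.404

Inverting the overshoot relation: ζ = |ln 0.250|/√(π² + ln²0.250) = 0.404.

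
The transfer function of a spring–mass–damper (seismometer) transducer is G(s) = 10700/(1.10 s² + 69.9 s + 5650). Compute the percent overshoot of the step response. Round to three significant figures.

%OS ≈ 21.1%

Dividing through by 1.10: denominator becomes s² + 63.55 s + 5136.
So ω_n = √5136 = 71.7 rad/s and ζ = 63.55/(2·71.7) = 0.443.
Overshoot: exp(−π·0.443/√(1−0.443²)) = 0.211, i.e. 21.1%.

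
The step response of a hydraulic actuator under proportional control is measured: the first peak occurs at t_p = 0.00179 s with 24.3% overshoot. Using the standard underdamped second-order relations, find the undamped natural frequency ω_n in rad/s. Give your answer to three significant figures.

ω_n ≈ 1920 rad/s

ζ from %OS: ζ = |ln 0.243|/√(π²+ln²0.243) = 0.411.
From t_p = π/ω_d, ω_d = π/0.00179 = 1760 rad/s, so ω_n = ω_d/√(1−ζ²) = 1920 rad/s.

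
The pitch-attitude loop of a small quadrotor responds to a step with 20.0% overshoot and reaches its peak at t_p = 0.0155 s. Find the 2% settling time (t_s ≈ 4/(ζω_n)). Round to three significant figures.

t_s ≈ 0.0385 s

The overshoot fixes ζ = −ln(OS)/√(π²+ln²(OS)) = 0.456.
From t_p = π/ω_d, ω_d = π/0.0155 = 203 rad/s, so ω_n = ω_d/√(1−ζ²) = 228 rad/s.
t_s ≈ 4/(ζω_n) = 4/(0.456·228) = 0.0385 s.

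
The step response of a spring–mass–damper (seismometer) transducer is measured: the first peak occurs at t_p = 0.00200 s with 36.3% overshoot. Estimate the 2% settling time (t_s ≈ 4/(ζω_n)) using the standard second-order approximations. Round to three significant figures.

t_s ≈ 0.00789 s

ζ from %OS: ζ = |ln 0.363|/√(π²+ln²0.363) = 0.307.
From t_p = π/ω_d, ω_d = π/0.00200 = 1570 rad/s, so ω_n = ω_d/√(1−ζ²) = 1650 rad/s.
t_s ≈ 4/(ζω_n) = 4/(0.307·1650) = 0.00789 s.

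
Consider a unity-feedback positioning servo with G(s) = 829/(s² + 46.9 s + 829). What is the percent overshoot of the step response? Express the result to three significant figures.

%OS ≈ 1.22%

Matching coefficients with s² + 2ζω_n s + ω_n² gives ω_n² = 829 ⇒ ω_n = 28.8 rad/s, and ζ = 46.9/(2ω_n) = 0.814.
%OS = 100·exp(−πζ/√(1−ζ²)) = 1.22%.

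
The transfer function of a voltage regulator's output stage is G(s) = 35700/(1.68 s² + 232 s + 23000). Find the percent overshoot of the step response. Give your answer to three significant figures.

Dividing through by 1.68: denominator becomes s² + 138.1 s + 13690.
So ω_n = √13690 = 117 rad/s and ζ = 138.1/(2·117) = 0.590.
Overshoot: exp(−π·0.590/√(1−0.590²)) = 0.101, i.e. 10.1%.

%OS ≈ 10.1%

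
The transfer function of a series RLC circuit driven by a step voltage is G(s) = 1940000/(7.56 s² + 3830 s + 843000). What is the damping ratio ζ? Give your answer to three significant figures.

ζ ≈ 0.759

Dividing through by 7.56: denominator becomes s² + 506.6 s + 111500.
So ω_n = √111500 = 334 rad/s and ζ = 506.6/(2·334) = 0.759.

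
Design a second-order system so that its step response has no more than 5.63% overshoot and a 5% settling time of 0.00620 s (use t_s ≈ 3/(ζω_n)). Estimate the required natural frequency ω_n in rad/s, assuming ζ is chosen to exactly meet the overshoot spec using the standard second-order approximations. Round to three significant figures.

From %OS = 100·exp(−πζ/√(1−ζ²)), invert to get ζ = −ln(OS)/√(π² + ln²(OS)) with OS = 0.0563.
−ln 0.0563 = 2.877, so ζ = 2.877/√(π² + 8.277) = 0.675.
From t_s ≈ 3/(ζω_n): ω_n = 3/(ζ·t_s) = 3/(0.675·0.00620) = 716 rad/s.

ω_n ≈ 716 rad/s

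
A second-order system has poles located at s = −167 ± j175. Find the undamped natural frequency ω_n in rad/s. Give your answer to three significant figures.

The poles are at −σ ± jω_d with σ = 167 and ω_d = 175, so ω_n = √(σ²+ω_d²) = 242 rad/s and ζ = σ/ω_n = 0.690.

ω_n ≈ 242 rad/s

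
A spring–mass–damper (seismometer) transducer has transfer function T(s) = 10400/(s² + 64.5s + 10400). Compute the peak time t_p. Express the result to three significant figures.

Comparing the denominator to s² + 2ζω_n s + ω_n²: ω_n = √10400 = 102 rad/s, and 2ζω_n = 64.5 so ζ = 64.5/(2·102) = 0.316.
The damped frequency ω_d = ω_n√(1−ζ²) = 96.7 rad/s. Then t_p = π/ω_d = 0.0325 s.

t_p ≈ 0.0325 s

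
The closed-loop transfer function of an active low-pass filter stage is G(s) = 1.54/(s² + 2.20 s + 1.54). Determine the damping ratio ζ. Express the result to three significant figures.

Comparing the denominator to s² + 2ζω_n s + ω_n²: ω_n = √1.54 = 1.24 rad/s, and 2ζω_n = 2.20 so ζ = 2.20/(2·1.24) = 0.886.

ζ ≈ 0.886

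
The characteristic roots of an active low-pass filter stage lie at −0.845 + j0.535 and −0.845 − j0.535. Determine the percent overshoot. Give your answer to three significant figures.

With σ = 0.845, ω_d = 0.535: ω_n = √(σ²+ω_d²) = 1.00 rad/s, ζ = σ/ω_n = 0.845.
Overshoot: exp(−π·0.845/√(1−0.845²)) = 0.00700, i.e. 0.700%.

%OS ≈ 0.700%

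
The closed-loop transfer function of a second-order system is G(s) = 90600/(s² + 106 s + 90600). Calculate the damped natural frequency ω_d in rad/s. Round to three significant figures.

ω_d ≈ 296 rad/s

ω_n = √90600 = 301 rad/s; ζ = 106/(2·301) = 0.176.
The damped frequency ω_d = ω_n√(1−ζ²) = 296 rad/s.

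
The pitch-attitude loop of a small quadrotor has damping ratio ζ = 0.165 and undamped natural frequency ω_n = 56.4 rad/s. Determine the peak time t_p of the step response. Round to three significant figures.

The damped frequency is ω_d = ω_n√(1−ζ²) = 56.4·√(1−0.0272) = 55.6 rad/s.
Peak time t_p = π/ω_d = π/55.6 = 0.0565 s.

t_p ≈ 0.0565 s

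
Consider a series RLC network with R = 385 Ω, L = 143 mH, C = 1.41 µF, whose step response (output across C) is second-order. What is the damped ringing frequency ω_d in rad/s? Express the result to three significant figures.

ω_d ≈ 1770 rad/s

For a series RLC circuit (capacitor voltage as output), ω_n = 1/√(LC) = 1/√(143 mH · 1.41 µF) = 2230 rad/s.
ζ = (R/2)·√(C/L) = (385/2)·√(1.41 µF/143 mH) = 0.604.
The damped frequency ω_d = ω_n√(1−ζ²) = 1770 rad/s.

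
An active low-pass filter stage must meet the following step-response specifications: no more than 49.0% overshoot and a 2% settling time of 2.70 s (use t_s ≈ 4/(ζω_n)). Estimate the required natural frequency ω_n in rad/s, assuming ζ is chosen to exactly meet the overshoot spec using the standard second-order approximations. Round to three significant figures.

ω_n ≈ 6.69 rad/s

ζ = −ln(OS)/√(π² + (ln OS)²). With OS = 0.490, ln OS = −0.7133 and ζ = 0.7133/3.222 = 0.221.
Then ω_n = 4/(ζ t_s) = 4/(0.221 × 2.70) = 6.69 rad/s.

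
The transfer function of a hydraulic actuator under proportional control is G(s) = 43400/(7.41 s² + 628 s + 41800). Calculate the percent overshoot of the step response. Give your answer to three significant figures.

%OS ≈ 11.7%

Dividing through by 7.41: denominator becomes s² + 84.75 s + 5641.
So ω_n = √5641 = 75.1 rad/s and ζ = 84.75/(2·75.1) = 0.564.
Overshoot: exp(−π·0.564/√(1−0.564²)) = 0.117, i.e. 11.7%.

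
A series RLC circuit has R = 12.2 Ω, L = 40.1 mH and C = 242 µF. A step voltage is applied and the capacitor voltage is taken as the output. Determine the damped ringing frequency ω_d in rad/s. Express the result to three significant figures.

For a series RLC circuit (capacitor voltage as output), ω_n = 1/√(LC) = 1/√(40.1 mH · 242 µF) = 321 rad/s.
ζ = (R/2)·√(C/L) = (12.2/2)·√(242 µF/40.1 mH) = 0.474.
ω_d = 321·√(1 − 0.474²) = 283 rad/s.

ω_d ≈ 283 rad/s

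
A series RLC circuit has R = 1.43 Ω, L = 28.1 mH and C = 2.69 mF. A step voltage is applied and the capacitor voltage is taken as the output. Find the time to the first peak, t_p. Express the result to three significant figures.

t_p ≈ 0.0280 s

For a series RLC circuit (capacitor voltage as output), ω_n = 1/√(LC) = 1/√(28.1 mH · 2.69 mF) = 115 rad/s.
ζ = (R/2)·√(C/L) = (1.43/2)·√(2.69 mF/28.1 mH) = 0.221.
The damped frequency ω_d = ω_n√(1−ζ²) = 112 rad/s. t_p = π/ω_d = 0.0280 s.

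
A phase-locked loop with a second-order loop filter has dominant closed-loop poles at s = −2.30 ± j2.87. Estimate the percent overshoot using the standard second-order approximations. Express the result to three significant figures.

%OS ≈ 8.06%

The poles are at −σ ± jω_d with σ = 2.30 and ω_d = 2.87, so ω_n = √(σ²+ω_d²) = 3.68 rad/s and ζ = σ/ω_n = 0.625.
Overshoot: exp(−π·0.625/√(1−0.625²)) = 0.0806, i.e. 8.06%.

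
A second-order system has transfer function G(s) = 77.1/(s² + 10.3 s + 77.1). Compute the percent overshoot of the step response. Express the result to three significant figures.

Comparing the denominator to s² + 2ζω_n s + ω_n²: ω_n = √77.1 = 8.78 rad/s, and 2ζω_n = 10.3 so ζ = 10.3/(2·8.78) = 0.587.
Overshoot: exp(−π·0.587/√(1−0.587²)) = 0.103, i.e. 10.3%.

%OS ≈ 10.3%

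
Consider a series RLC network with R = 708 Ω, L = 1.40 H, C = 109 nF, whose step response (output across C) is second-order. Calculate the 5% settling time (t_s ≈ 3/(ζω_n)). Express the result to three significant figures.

For a series RLC circuit (capacitor voltage as output), ω_n = 1/√(LC) = 1/√(1.40 H · 109 nF) = 2560 rad/s.
ζ = (R/2)·√(C/L) = (708/2)·√(109 nF/1.40 H) = 0.0988.
t_s ≈ 3/(ζω_n) = 0.0119 s.

t_s ≈ 0.0119 s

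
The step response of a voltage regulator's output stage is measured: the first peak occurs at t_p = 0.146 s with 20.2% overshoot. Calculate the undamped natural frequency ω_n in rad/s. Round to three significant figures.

ζ from %OS: ζ = |ln 0.202|/√(π²+ln²0.202) = 0.454.
From t_p = π/ω_d, ω_d = π/0.146 = 21.5 rad/s, so ω_n = ω_d/√(1−ζ²) = 24.1 rad/s.

ω_n ≈ 24.1 rad/s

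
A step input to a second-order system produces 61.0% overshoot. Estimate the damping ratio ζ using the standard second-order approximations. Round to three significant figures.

ζ ≈ 0.155

From %OS = 100·exp(−πζ/√(1−ζ²)), invert to get ζ = −ln(OS)/√(π² + ln²(OS)) with OS = 0.610.
−ln 0.610 = 0.4943, so ζ = 0.4943/√(π² + 0.2443) = 0.155.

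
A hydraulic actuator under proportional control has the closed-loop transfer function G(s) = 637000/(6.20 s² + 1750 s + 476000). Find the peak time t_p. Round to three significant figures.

Dividing through by 6.20: denominator becomes s² + 282.3 s + 76770.
So ω_n = √76770 = 277 rad/s and ζ = 282.3/(2·277) = 0.509.
ω_d = ω_n√(1−ζ²) = 238 rad/s. t_p = π/ω_d = 0.0132 s.

t_p ≈ 0.0132 s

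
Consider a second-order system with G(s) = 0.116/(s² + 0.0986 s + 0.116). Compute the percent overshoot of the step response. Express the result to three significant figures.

Matching coefficients with s² + 2ζω_n s + ω_n² gives ω_n² = 0.116 ⇒ ω_n = 0.341 rad/s, and ζ = 0.0986/(2ω_n) = 0.145.
%OS = 100 e^{−πζ/√(1−ζ²)} with ζ = 0.145 gives 63.2%.

%OS ≈ 63.2%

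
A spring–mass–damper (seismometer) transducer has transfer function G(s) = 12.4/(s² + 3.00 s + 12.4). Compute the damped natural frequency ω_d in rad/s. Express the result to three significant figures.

ω_d ≈ 3.19 rad/s

ω_n = √12.4 = 3.52 rad/s; ζ = 3.00/(2·3.52) = 0.426.
ω_d = 3.52·√(1 − 0.426²) = 3.19 rad/s.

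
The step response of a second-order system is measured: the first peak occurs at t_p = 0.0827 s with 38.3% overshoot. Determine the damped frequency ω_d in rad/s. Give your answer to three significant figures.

ω_d ≈ 38.0 rad/s

t_p = π/ω_d, so ω_d = π/0.0827 = 38.0 rad/s.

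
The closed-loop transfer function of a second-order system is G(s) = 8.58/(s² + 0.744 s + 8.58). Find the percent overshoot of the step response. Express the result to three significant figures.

%OS ≈ 66.9%

ω_n = √8.58 = 2.93 rad/s; ζ = 0.744/(2·2.93) = 0.127.
%OS = 100·exp(−πζ/√(1−ζ²)) = 66.9%.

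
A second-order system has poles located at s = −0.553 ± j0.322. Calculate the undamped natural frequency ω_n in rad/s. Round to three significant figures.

ω_n ≈ 0.640 rad/s

The poles are at −σ ± jω_d with σ = 0.553 and ω_d = 0.322, so ω_n = √(σ²+ω_d²) = 0.640 rad/s and ζ = σ/ω_n = 0.864.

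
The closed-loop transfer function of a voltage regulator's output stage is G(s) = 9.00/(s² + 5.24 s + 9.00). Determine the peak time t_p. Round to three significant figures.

t_p ≈ 2.15 s

ω_n = √9.00 = 3.00 rad/s; ζ = 5.24/(2·3.00) = 0.873.
ω_d = ω_n√(1−ζ²) = 1.46 rad/s. Then t_p = π/ω_d = 2.15 s.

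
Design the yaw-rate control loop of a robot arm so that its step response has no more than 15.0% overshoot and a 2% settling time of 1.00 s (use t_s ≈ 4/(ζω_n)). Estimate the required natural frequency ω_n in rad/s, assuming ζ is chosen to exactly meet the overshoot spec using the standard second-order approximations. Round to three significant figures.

ω_n ≈ 7.74 rad/s

Inverting the overshoot relation: ζ = |ln 0.150|/√(π² + ln²0.150) = 0.517.
Then ω_n = 4/(ζ t_s) = 4/(0.517 × 1.00) = 7.74 rad/s.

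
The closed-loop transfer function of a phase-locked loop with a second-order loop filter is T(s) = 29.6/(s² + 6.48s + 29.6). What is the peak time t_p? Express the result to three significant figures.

Comparing the denominator to s² + 2ζω_n s + ω_n²: ω_n = √29.6 = 5.44 rad/s, and 2ζω_n = 6.48 so ζ = 6.48/(2·5.44) = 0.596.
ω_d = ω_n√(1−ζ²) = 4.37 rad/s. Then t_p = π/ω_d = 0.719 s.

t_p ≈ 0.719 s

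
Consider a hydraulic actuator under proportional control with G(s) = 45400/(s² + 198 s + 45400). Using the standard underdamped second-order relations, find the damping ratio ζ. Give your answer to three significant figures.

ζ ≈ 0.465

Matching coefficients with s² + 2ζω_n s + ω_n² gives ω_n² = 45400 ⇒ ω_n = 213 rad/s, and ζ = 198/(2ω_n) = 0.465.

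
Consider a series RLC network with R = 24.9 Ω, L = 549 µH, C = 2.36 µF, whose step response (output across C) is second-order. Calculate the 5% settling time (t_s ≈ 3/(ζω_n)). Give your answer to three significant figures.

t_s ≈ 0.000132 s

For a series RLC circuit (capacitor voltage as output), ω_n = 1/√(LC) = 1/√(549 µH · 2.36 µF) = 27800 rad/s.
ζ = (R/2)·√(C/L) = (24.9/2)·√(2.36 µF/549 µH) = 0.816.
t_s ≈ 3/(ζω_n) = 0.000132 s.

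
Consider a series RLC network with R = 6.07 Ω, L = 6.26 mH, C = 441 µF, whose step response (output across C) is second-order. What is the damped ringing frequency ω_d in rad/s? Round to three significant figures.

For a series RLC circuit (capacitor voltage as output), ω_n = 1/√(LC) = 1/√(6.26 mH · 441 µF) = 602 rad/s.
ζ = (R/2)·√(C/L) = (6.07/2)·√(441 µF/6.26 mH) = 0.806.
ω_d = 602·√(1 − 0.806²) = 357 rad/s.

ω_d ≈ 357 rad/s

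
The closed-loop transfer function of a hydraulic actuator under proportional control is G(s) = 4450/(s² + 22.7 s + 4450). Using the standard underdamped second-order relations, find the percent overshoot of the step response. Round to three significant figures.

ω_n = √4450 = 66.7 rad/s; ζ = 22.7/(2·66.7) = 0.170.
%OS = 100·exp(−πζ/√(1−ζ²)) = 58.1%.

%OS ≈ 58.1%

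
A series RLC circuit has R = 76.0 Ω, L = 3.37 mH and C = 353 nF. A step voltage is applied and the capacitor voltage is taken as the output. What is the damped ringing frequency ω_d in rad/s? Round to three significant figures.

For a series RLC circuit (capacitor voltage as output), ω_n = 1/√(LC) = 1/√(3.37 mH · 353 nF) = 29000 rad/s.
ζ = (R/2)·√(C/L) = (76.0/2)·√(353 nF/3.37 mH) = 0.389.
ω_d = ω_n√(1−ζ²) = 26700 rad/s.

ω_d ≈ 26700 rad/s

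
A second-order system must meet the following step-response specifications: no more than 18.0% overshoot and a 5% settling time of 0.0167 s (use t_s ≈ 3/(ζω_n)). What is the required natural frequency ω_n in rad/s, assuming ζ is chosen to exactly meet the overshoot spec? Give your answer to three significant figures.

ζ = −ln(OS)/√(π² + (ln OS)²). With OS = 0.180, ln OS = −1.715 and ζ = 1.715/3.579 = 0.479.
From t_s ≈ 3/(ζω_n): ω_n = 3/(ζ·t_s) = 3/(0.479·0.0167) = 375 rad/s.

ω_n ≈ 375 rad/s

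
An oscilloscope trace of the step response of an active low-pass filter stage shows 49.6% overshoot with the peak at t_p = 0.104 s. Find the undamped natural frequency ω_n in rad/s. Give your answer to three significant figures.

ω_n ≈ 31.0 rad/s

From the overshoot, ζ = −ln(OS)/√(π²+ln²(OS)) = 0.218.
t_p = π/ω_d ⇒ ω_d = 30.2 rad/s; then ω_n = ω_d/√(1−ζ²) = 31.0 rad/s.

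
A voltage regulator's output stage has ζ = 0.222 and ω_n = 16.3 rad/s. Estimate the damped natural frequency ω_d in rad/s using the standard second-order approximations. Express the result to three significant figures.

ω_d = ω_n√(1−ζ²) = 16.3·√0.951 = 15.9 rad/s.

ω_d ≈ 15.9 rad/s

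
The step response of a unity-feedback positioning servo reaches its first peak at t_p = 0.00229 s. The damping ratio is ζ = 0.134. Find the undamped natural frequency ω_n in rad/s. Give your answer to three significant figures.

Peak time t_p = π/ω_d, so ω_d = π/t_p = π/0.00229 = 1370 rad/s.
ω_n = ω_d/√(1−ζ²) = 1370/√0.982 = 1380 rad/s.

ω_n ≈ 1380 rad/s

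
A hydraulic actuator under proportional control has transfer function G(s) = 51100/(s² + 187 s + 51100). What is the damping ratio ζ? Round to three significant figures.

ζ ≈ 0.414

ω_n = √51100 = 226 rad/s; ζ = 187/(2·226) = 0.414.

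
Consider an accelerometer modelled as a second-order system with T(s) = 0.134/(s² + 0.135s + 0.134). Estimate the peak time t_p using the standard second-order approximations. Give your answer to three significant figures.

ω_n = √0.134 = 0.366 rad/s; ζ = 0.135/(2·0.366) = 0.184.
ω_d = 0.366·√(1 − 0.184²) = 0.360 rad/s. Then t_p = π/ω_d = 8.73 s.

t_p ≈ 8.73 s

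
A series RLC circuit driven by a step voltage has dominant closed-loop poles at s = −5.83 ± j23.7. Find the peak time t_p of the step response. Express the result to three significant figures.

t_p = π/ω_d with ω_d = 23.7 (the imaginary part), so t_p = 0.133 s.

t_p ≈ 0.133 s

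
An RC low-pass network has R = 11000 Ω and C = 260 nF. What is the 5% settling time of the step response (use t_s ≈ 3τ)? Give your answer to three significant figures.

τ = RC = 11000 × 260 nF = 0.00286 s.
t_s ≈ 3τ = 0.00858 s.

t_s ≈ 0.00858 s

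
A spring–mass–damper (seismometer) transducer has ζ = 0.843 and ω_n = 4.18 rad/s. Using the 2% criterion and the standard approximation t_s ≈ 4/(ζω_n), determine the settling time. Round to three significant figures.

t_s ≈ 1.14 s

t_s ≈ 4/(ζω_n) = 4/(0.843 × 4.18) = 1.14 s.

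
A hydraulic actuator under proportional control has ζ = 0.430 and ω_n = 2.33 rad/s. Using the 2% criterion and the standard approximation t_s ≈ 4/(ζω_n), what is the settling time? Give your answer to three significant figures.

t_s ≈ 4/(ζω_n) = 4/(0.430 × 2.33) = 3.99 s.

t_s ≈ 3.99 s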